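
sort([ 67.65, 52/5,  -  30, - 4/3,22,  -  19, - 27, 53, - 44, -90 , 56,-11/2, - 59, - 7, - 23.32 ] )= [ - 90, - 59, - 44,  -  30, - 27,-23.32,-19, - 7, - 11/2, - 4/3,52/5, 22,53, 56,67.65 ] 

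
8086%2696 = 2694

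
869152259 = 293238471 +575913788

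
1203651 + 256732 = 1460383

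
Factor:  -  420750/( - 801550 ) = 495/943 = 3^2*5^1*11^1*23^( - 1)*41^ ( - 1 )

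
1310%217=8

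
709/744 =709/744 = 0.95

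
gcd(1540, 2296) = 28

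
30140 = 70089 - 39949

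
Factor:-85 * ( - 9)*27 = 20655=3^5*5^1*17^1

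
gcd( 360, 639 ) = 9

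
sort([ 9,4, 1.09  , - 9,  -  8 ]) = [- 9, - 8,1.09, 4  ,  9] 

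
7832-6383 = 1449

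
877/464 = 877/464 = 1.89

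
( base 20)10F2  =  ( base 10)8302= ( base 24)e9m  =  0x206e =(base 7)33130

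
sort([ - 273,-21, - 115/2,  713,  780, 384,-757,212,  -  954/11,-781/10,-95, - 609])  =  [ - 757, - 609,-273, - 95,-954/11, -781/10, - 115/2, - 21,212,  384, 713, 780]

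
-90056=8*( - 11257)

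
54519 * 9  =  490671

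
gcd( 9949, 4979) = 1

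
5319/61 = 87 + 12/61 = 87.20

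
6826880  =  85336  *80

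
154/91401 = 154/91401 =0.00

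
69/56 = 1 + 13/56 = 1.23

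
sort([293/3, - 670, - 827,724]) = [ - 827,  -  670,293/3, 724] 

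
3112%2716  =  396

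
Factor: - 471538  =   - 2^1*43^1*5483^1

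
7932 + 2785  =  10717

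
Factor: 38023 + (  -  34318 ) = 3^1*5^1*13^1*19^1= 3705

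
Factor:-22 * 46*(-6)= 6072 = 2^3*3^1 *11^1*23^1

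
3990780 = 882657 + 3108123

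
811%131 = 25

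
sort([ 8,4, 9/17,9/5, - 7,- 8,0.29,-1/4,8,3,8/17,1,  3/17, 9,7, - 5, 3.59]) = [ - 8,-7,-5, - 1/4 , 3/17 , 0.29,8/17, 9/17, 1, 9/5,3,  3.59,4, 7, 8,8 , 9]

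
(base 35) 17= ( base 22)1K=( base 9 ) 46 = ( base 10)42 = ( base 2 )101010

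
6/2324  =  3/1162 = 0.00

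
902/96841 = 902/96841 = 0.01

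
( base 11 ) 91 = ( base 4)1210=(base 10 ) 100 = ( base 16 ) 64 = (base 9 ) 121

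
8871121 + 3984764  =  12855885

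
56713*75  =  4253475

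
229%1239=229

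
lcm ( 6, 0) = 0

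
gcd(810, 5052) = 6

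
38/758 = 19/379 = 0.05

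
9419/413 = 22 + 333/413=   22.81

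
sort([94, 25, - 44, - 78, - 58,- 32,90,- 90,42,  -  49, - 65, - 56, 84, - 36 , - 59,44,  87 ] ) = [  -  90,  -  78, - 65, - 59, - 58, - 56,  -  49,- 44, - 36, - 32, 25,42,44,84,87,90,94 ] 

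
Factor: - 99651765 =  - 3^1*5^1*919^1*7229^1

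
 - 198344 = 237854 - 436198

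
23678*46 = 1089188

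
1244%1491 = 1244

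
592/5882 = 296/2941 = 0.10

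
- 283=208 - 491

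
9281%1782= 371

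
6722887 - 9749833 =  - 3026946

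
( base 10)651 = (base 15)2d6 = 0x28b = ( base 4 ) 22023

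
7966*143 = 1139138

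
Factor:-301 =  - 7^1*43^1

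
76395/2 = 76395/2=38197.50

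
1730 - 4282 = -2552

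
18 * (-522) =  - 9396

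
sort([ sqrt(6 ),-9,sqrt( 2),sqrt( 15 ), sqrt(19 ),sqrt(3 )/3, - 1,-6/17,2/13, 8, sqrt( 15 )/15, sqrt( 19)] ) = [ - 9,  -  1, - 6/17,2/13, sqrt(15 )/15,sqrt( 3 ) /3,sqrt( 2), sqrt(6 ),sqrt(15 ) , sqrt(19 ),sqrt(19 ), 8 ]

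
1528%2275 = 1528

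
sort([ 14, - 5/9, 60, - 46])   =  [ - 46, - 5/9,14, 60]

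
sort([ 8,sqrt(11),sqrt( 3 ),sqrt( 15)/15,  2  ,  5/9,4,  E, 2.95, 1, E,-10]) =[-10, sqrt( 15 )/15 , 5/9,1,sqrt( 3),2,E,E,2.95,  sqrt( 11 ),4,8] 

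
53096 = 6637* 8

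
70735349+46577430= 117312779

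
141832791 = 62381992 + 79450799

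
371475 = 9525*39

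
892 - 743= 149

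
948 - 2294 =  - 1346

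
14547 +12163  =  26710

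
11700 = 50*234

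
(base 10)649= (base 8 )1211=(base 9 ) 801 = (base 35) IJ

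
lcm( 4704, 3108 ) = 174048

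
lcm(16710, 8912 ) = 133680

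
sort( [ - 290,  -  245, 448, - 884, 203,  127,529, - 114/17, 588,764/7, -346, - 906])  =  [-906, - 884, - 346, - 290, - 245, - 114/17, 764/7, 127,  203, 448, 529,588]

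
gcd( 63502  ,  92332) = 2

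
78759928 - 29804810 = 48955118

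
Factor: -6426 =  - 2^1*3^3*7^1*  17^1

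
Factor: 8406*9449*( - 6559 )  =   - 2^1*3^2 *7^1 *11^1 *467^1 * 859^1 * 937^1 = - 520970180346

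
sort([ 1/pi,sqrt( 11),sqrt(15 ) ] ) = [ 1/pi, sqrt( 11),sqrt( 15) ]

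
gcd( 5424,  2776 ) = 8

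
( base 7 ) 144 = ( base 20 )41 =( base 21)3I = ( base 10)81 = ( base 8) 121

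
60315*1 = 60315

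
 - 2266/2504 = - 1133/1252 = - 0.90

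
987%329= 0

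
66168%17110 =14838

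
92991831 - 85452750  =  7539081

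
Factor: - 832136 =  - 2^3*41^1*43^1*59^1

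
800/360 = 2 + 2/9 = 2.22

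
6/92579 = 6/92579 =0.00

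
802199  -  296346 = 505853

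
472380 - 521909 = -49529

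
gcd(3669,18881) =1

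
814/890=407/445 =0.91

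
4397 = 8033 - 3636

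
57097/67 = 852 + 13/67 = 852.19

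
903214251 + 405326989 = 1308541240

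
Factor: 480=2^5*3^1*5^1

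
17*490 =8330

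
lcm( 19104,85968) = 171936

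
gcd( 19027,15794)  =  53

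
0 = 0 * 1190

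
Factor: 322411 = 19^1  *  71^1*239^1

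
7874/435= 7874/435  =  18.10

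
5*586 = 2930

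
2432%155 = 107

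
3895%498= 409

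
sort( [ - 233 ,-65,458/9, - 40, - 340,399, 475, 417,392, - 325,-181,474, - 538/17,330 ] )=[ - 340, - 325, - 233 , - 181, - 65, -40, - 538/17, 458/9,330,392,399,417,474 , 475 ]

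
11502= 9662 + 1840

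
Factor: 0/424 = 0^1 = 0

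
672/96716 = 168/24179= 0.01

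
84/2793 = 4/133 = 0.03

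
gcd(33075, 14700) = 3675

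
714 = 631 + 83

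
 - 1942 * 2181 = - 4235502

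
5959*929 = 5535911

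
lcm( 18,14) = 126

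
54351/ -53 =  -54351/53 = -1025.49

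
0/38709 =0 = 0.00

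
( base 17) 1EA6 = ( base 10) 9135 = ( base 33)8CR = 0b10001110101111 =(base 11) 6955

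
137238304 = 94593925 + 42644379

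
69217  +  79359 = 148576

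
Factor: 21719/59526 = 2^( - 1 )*  3^( - 2) * 37^1*587^1*3307^(  -  1) 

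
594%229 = 136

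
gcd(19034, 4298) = 614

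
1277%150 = 77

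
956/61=15+41/61=15.67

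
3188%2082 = 1106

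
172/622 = 86/311  =  0.28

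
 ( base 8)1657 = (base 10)943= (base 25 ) 1ci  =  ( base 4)32233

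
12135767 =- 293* ( - 41419 )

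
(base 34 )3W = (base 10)134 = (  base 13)a4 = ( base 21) 68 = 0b10000110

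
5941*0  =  0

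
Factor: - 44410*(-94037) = 4176183170 = 2^1 * 5^1*271^1 * 347^1*4441^1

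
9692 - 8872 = 820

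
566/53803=566/53803=0.01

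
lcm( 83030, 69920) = 1328480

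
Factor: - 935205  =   - 3^1 * 5^1*62347^1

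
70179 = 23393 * 3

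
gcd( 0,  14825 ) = 14825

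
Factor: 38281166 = 2^1 * 7^1*11^1*248579^1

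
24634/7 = 24634/7 = 3519.14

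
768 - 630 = 138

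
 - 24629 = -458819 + 434190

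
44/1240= 11/310 = 0.04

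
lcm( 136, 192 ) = 3264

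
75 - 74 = 1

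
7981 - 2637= 5344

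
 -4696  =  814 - 5510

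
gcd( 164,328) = 164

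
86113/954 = 86113/954 = 90.27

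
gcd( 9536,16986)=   298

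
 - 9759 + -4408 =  - 14167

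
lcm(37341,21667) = 1755027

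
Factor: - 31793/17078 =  - 2^( - 1)*8539^( - 1 )*31793^1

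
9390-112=9278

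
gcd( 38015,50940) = 5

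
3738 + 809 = 4547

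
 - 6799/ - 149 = 45 + 94/149 = 45.63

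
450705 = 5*90141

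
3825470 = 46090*83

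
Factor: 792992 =2^5*24781^1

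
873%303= 267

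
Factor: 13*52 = 2^2 * 13^2 = 676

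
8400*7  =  58800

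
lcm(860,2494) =24940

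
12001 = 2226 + 9775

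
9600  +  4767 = 14367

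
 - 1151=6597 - 7748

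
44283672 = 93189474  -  48905802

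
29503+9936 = 39439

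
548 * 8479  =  4646492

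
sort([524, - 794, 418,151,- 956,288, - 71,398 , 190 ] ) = [ - 956, - 794, - 71,151, 190,288, 398, 418, 524]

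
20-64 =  - 44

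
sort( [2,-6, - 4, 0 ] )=[-6 , - 4,  0, 2] 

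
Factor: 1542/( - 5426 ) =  - 771/2713 = -3^1 * 257^1*2713^( - 1)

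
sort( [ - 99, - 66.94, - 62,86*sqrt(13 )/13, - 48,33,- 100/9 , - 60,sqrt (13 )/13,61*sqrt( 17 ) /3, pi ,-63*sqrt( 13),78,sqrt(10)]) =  [ - 63*sqrt( 13), - 99, - 66.94, - 62, - 60, - 48,-100/9, sqrt( 13)/13, pi,sqrt( 10 ), 86*sqrt( 13)/13,33,78, 61*sqrt (17)/3] 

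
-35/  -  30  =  7/6= 1.17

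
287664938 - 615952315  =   - 328287377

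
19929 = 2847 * 7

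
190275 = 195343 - 5068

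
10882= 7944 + 2938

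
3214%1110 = 994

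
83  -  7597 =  - 7514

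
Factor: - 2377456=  - 2^4*139^1*1069^1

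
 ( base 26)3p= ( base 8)147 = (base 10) 103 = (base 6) 251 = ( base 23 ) 4b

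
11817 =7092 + 4725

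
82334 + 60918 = 143252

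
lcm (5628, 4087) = 343308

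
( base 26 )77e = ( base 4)1031000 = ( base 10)4928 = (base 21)b3e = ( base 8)11500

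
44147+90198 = 134345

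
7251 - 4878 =2373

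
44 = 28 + 16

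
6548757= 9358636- 2809879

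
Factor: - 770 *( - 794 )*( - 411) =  - 251277180 = - 2^2 *3^1 *5^1*7^1*11^1*137^1*397^1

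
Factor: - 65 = - 5^1 * 13^1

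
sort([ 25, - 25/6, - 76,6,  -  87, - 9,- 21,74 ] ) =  [ - 87, - 76, - 21,-9, - 25/6,6 , 25,74]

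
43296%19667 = 3962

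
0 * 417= 0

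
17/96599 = 17/96599= 0.00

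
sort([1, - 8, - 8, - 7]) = [ - 8, - 8,-7, 1 ] 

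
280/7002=140/3501 = 0.04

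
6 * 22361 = 134166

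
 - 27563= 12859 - 40422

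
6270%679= 159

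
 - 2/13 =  - 1 + 11/13 = -0.15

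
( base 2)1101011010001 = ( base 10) 6865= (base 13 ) 3181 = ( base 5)204430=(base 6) 51441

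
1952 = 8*244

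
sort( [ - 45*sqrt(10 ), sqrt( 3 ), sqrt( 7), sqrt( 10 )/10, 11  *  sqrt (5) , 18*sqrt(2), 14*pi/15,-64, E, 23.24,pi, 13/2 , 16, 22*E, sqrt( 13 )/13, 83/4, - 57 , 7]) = [ -45 * sqrt( 10 ), - 64 ,-57, sqrt ( 13) /13,sqrt( 10)/10, sqrt ( 3 ),sqrt( 7), E, 14*pi/15, pi, 13/2, 7, 16, 83/4, 23.24 , 11*sqrt(5),18*sqrt ( 2) , 22*E] 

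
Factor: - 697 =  - 17^1 * 41^1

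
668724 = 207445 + 461279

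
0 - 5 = - 5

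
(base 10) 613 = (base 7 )1534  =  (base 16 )265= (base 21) 184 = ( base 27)mj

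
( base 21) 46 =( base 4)1122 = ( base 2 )1011010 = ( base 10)90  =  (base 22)42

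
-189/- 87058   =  189/87058 = 0.00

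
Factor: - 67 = -67^1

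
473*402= 190146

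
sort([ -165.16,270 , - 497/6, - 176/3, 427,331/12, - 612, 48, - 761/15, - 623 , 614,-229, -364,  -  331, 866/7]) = [  -  623, - 612, - 364,-331,-229,-165.16 ,  -  497/6,-176/3,-761/15,331/12,48, 866/7, 270,427, 614 ] 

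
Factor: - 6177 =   -  3^1*29^1*71^1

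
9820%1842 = 610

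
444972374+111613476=556585850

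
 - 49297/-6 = 8216 + 1/6 = 8216.17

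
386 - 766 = -380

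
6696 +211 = 6907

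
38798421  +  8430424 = 47228845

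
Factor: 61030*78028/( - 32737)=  - 4762048840/32737 = - 2^3*5^1*17^1*19^(  -  1) * 359^1*1723^ (- 1)*19507^1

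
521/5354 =521/5354= 0.10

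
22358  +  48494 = 70852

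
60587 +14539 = 75126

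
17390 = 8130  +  9260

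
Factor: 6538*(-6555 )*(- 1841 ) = 78898982190 = 2^1 *3^1 *5^1 * 7^2*19^1*23^1*263^1*  467^1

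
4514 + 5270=9784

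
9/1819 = 9/1819 =0.00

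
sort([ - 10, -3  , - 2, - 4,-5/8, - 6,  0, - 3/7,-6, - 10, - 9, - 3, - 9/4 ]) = [  -  10, - 10, - 9, - 6 , - 6, - 4, - 3, - 3, - 9/4, - 2, - 5/8, -3/7,0] 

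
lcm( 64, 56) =448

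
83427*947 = 79005369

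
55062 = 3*18354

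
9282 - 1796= 7486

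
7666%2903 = 1860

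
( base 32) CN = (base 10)407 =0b110010111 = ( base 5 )3112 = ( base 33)cb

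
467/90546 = 467/90546  =  0.01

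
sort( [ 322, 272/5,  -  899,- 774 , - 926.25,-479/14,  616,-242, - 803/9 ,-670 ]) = [ - 926.25, - 899 ,- 774, - 670,-242, - 803/9, - 479/14,272/5, 322,616 ] 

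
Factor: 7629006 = 2^1 * 3^1*7^3*11^1*337^1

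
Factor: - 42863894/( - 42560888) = 21431947/21280444 =2^ (-2 ) *223^ (  -  1)*3169^1*6763^1*23857^( - 1)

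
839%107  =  90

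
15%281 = 15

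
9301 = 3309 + 5992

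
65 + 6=71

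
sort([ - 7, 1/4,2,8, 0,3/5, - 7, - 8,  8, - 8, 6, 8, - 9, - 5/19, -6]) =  [ - 9, - 8, - 8 , - 7, - 7, -6, - 5/19, 0,1/4, 3/5,2,6,8 , 8,8] 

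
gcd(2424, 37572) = 1212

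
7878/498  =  1313/83=15.82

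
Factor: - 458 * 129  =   - 2^1*3^1*43^1  *229^1 = - 59082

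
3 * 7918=23754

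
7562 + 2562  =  10124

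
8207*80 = 656560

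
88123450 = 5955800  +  82167650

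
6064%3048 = 3016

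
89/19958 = 89/19958 = 0.00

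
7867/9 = 874 + 1/9  =  874.11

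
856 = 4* 214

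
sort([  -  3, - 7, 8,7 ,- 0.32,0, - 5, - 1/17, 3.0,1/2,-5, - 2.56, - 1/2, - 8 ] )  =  [-8,-7 , - 5, - 5,-3, - 2.56, - 1/2, - 0.32,-1/17, 0,1/2, 3.0 , 7,  8]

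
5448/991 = 5448/991 = 5.50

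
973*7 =6811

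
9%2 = 1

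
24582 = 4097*6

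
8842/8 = 4421/4 = 1105.25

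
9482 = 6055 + 3427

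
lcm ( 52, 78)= 156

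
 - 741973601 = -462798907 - 279174694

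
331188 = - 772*( - 429)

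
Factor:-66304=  - 2^8*7^1*37^1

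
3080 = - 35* ( - 88)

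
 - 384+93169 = 92785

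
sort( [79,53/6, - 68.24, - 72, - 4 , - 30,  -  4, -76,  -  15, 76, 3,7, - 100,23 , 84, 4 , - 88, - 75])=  [ - 100, - 88, - 76,- 75, - 72, - 68.24, -30, - 15, - 4, - 4, 3, 4, 7, 53/6, 23,76, 79, 84]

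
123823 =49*2527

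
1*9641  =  9641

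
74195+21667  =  95862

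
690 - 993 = -303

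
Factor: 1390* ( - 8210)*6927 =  - 79050231300 = -  2^2*3^1*5^2*139^1*821^1*2309^1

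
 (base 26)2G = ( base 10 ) 68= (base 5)233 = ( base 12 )58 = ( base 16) 44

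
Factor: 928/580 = 2^3*5^(  -  1) = 8/5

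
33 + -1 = 32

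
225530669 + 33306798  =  258837467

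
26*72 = 1872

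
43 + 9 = 52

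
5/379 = 5/379 = 0.01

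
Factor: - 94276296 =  - 2^3*3^2*37^1*43^1*823^1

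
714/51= 14 = 14.00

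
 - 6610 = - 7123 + 513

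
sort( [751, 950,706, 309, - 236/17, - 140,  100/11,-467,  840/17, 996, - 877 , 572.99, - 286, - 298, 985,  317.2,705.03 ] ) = [ - 877,-467, - 298, - 286, - 140, - 236/17, 100/11,840/17  ,  309,317.2,572.99,705.03,  706,751,950,985,996]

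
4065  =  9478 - 5413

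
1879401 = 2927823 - 1048422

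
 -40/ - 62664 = 5/7833  =  0.00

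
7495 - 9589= -2094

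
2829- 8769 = -5940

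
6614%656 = 54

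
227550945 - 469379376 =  - 241828431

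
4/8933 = 4/8933  =  0.00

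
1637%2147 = 1637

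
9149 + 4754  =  13903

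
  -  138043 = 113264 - 251307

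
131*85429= 11191199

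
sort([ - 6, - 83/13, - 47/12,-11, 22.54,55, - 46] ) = [ - 46, - 11, - 83/13, - 6, - 47/12, 22.54,55 ]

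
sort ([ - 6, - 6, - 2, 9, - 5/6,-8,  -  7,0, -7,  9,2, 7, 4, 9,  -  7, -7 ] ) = [ - 8, - 7,  -  7,-7, - 7, - 6,- 6, - 2, - 5/6, 0, 2 , 4, 7 , 9,9, 9 ] 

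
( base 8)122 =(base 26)34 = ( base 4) 1102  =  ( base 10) 82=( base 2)1010010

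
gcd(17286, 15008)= 134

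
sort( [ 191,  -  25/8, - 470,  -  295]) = [-470, - 295,-25/8,191] 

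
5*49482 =247410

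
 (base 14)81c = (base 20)3JE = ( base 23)307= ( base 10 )1594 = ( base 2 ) 11000111010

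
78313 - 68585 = 9728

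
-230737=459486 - 690223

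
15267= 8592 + 6675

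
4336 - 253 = 4083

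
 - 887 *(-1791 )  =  1588617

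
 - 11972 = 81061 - 93033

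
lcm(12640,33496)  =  669920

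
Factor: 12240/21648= 3^1*5^1 * 11^(-1 )*17^1*41^( - 1 ) = 255/451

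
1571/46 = 34+7/46 = 34.15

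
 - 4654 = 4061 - 8715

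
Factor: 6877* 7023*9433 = 455587214043  =  3^1*13^1*23^2 * 2341^1*9433^1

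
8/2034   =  4/1017= 0.00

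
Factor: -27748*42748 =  - 2^4*7^1*991^1*10687^1 = - 1186171504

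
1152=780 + 372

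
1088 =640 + 448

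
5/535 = 1/107 =0.01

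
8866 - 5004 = 3862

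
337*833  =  280721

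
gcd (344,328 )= 8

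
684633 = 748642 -64009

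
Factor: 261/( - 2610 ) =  - 1/10 = - 2^ (-1)*  5^ ( - 1)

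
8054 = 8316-262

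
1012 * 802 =811624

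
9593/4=9593/4= 2398.25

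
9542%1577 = 80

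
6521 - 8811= -2290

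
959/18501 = 137/2643 = 0.05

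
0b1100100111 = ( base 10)807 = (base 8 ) 1447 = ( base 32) p7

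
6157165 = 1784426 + 4372739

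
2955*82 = 242310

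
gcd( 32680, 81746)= 2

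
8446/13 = 649 + 9/13 = 649.69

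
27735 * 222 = 6157170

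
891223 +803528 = 1694751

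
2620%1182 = 256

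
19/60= 19/60= 0.32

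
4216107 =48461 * 87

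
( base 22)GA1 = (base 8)17435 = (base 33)7ac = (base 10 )7965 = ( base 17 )1A99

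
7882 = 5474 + 2408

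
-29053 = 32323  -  61376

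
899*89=80011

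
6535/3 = 2178+1/3 = 2178.33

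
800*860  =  688000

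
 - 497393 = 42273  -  539666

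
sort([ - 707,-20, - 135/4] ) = [ - 707, - 135/4, - 20] 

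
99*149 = 14751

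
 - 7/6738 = - 1 + 6731/6738 = - 0.00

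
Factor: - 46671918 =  - 2^1*3^1*1907^1 *4079^1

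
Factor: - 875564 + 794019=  - 81545=- 5^1*47^1*347^1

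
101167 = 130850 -29683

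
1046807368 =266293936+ 780513432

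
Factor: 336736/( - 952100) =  - 84184/238025 = - 2^3*5^( - 2)*17^1*619^1 * 9521^(-1)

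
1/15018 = 1/15018=0.00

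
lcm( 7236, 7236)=7236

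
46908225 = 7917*5925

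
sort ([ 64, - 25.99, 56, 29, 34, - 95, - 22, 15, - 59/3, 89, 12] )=[ - 95, - 25.99,  -  22,- 59/3,12, 15, 29, 34, 56 , 64, 89] 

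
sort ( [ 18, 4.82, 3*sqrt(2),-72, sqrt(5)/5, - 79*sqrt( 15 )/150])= [ - 72, - 79*sqrt ( 15 ) /150,sqrt (5 )/5,3*sqrt(2), 4.82 , 18]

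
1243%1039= 204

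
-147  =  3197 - 3344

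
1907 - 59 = 1848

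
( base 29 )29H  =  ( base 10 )1960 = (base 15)8AA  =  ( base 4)132220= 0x7A8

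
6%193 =6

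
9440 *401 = 3785440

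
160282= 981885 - 821603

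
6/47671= 6/47671  =  0.00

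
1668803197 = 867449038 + 801354159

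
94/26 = 3+8/13  =  3.62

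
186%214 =186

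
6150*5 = 30750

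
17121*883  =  15117843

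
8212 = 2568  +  5644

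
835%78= 55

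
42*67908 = 2852136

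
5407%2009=1389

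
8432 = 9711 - 1279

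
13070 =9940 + 3130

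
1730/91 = 1730/91 = 19.01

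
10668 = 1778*6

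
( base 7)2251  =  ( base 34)o4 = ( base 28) 118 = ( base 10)820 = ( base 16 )334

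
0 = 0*97822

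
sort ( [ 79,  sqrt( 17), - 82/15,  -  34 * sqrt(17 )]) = [ - 34 * sqrt(17), - 82/15 , sqrt (17), 79]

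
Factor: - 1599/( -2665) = 3^1*5^( - 1 )= 3/5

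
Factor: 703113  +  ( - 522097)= 181016 = 2^3*11^3*17^1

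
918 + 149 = 1067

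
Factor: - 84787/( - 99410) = 2^ (-1)*5^(  -  1)*9941^(-1)*84787^1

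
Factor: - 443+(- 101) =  - 2^5 * 17^1 =- 544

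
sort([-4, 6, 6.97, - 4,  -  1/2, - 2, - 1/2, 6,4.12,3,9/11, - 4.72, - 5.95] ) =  [ - 5.95, - 4.72 , - 4, - 4,-2, - 1/2, - 1/2, 9/11 , 3,4.12,6,6,6.97 ]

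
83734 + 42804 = 126538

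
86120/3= 28706+2/3 = 28706.67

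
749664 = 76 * 9864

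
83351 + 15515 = 98866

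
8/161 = 8/161 =0.05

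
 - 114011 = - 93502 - 20509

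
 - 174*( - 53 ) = 9222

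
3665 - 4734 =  - 1069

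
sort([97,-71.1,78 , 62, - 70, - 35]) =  [ - 71.1, - 70, - 35,62, 78 , 97]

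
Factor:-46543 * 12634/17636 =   -  294012131/8818 = -  2^(-1 )*7^1*61^1*109^1*4409^ (- 1 )*6317^1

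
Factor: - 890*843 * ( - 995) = 746518650= 2^1 * 3^1*5^2*89^1*199^1*281^1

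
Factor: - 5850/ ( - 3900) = 2^( - 1)*3^1 = 3/2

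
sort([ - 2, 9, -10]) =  [ - 10, - 2, 9]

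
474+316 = 790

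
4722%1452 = 366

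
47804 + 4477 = 52281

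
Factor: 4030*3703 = 14923090 = 2^1 * 5^1*7^1*13^1*23^2*31^1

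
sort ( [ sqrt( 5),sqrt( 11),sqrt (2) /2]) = [ sqrt( 2)/2, sqrt( 5 ),  sqrt(11)]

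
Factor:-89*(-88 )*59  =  462088 = 2^3*11^1*59^1*89^1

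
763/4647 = 763/4647 =0.16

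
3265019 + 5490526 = 8755545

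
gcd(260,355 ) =5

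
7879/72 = 109 + 31/72 = 109.43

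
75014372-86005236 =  - 10990864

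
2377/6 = 396 + 1/6 = 396.17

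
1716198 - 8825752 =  - 7109554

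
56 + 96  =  152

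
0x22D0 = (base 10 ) 8912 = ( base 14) 3368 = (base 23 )GJB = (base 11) 6772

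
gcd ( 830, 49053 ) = 83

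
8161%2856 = 2449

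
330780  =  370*894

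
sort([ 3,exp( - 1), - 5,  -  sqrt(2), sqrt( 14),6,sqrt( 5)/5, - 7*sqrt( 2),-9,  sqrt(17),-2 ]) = [ - 7*sqrt(2)  ,-9, - 5, - 2,  -  sqrt(2 ),exp( - 1), sqrt( 5 )/5, 3,sqrt ( 14),sqrt( 17 ), 6 ] 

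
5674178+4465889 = 10140067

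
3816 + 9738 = 13554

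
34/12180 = 17/6090 = 0.00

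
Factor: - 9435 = -3^1*5^1 * 17^1*37^1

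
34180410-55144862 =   -  20964452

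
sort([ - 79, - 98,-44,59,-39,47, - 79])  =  [ - 98, - 79, - 79 , - 44, - 39,47 , 59]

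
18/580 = 9/290 = 0.03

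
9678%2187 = 930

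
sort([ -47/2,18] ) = [ - 47/2,18]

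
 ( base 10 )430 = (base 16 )1AE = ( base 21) KA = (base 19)13C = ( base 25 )H5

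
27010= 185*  146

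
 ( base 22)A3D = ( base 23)96k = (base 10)4919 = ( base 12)2a1b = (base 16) 1337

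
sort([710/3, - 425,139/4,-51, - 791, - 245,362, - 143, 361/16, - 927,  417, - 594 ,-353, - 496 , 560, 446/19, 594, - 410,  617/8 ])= [ - 927, - 791, - 594 , - 496 , - 425,-410, - 353,-245 , - 143, - 51, 361/16, 446/19,139/4, 617/8, 710/3 , 362,417, 560, 594 ] 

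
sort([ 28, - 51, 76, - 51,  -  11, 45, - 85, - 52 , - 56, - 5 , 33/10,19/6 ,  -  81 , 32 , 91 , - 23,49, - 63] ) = [ - 85 , -81 ,  -  63, - 56, - 52, - 51, - 51, - 23,-11, - 5,19/6,  33/10 , 28, 32,45 , 49,76 , 91 ]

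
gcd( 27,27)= 27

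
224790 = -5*( -44958) 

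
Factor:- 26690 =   -  2^1*5^1*17^1*157^1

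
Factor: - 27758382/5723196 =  - 2^( - 1)*17^1 * 509^( - 1 )*937^( - 1)*272141^1 = -4626397/953866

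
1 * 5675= 5675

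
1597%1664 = 1597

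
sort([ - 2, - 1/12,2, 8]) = [ - 2,-1/12,  2,8]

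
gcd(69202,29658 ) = 9886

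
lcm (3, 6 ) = 6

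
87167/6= 14527  +  5/6 = 14527.83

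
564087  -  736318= -172231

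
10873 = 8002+2871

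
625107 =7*89301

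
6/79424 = 3/39712 = 0.00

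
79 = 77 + 2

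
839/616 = 839/616 = 1.36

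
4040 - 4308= - 268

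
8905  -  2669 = 6236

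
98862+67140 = 166002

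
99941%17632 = 11781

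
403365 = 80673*5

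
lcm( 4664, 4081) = 32648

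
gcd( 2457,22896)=27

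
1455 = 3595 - 2140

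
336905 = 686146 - 349241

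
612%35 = 17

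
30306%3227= 1263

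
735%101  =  28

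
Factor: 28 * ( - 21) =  - 2^2 * 3^1 * 7^2= -  588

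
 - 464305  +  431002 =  - 33303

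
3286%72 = 46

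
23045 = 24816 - 1771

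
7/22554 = 1/3222   =  0.00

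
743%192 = 167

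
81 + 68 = 149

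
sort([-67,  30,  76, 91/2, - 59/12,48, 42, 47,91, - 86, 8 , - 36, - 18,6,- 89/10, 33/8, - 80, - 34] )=[ - 86, - 80, - 67, - 36, - 34, - 18, - 89/10,-59/12, 33/8, 6, 8,30,42, 91/2, 47 , 48,76, 91]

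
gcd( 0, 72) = 72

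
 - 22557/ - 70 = 322+17/70 = 322.24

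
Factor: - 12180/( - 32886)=2^1 * 3^( - 3)*5^1 = 10/27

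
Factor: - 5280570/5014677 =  - 1760190/1671559 = -  2^1*3^1* 5^1*17^ (-1) * 23^1*2551^1*98327^ ( - 1 )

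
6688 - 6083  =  605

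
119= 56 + 63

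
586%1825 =586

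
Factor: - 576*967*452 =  - 251760384 = - 2^8 *3^2 *113^1*967^1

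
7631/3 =7631/3  =  2543.67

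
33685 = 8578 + 25107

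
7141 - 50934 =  - 43793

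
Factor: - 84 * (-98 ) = 8232 = 2^3*3^1*7^3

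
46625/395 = 9325/79 = 118.04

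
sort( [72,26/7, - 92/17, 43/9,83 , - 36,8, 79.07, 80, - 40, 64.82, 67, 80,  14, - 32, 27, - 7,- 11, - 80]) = [ - 80,  -  40, - 36, - 32, - 11, - 7 , - 92/17,26/7, 43/9 , 8 , 14, 27,64.82,  67, 72,79.07,80,80,  83 ]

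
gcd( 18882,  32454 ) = 18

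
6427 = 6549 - 122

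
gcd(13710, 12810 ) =30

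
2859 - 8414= - 5555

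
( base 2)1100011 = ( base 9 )120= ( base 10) 99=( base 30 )39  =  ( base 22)4B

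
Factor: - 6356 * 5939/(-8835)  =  37748284/8835 = 2^2* 3^( - 1 ) * 5^( - 1)*7^1* 19^( - 1 ) * 31^( - 1)*227^1 * 5939^1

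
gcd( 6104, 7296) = 8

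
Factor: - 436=-2^2*109^1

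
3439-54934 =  - 51495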